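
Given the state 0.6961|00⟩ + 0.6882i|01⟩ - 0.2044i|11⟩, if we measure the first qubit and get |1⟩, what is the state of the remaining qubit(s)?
-i|1⟩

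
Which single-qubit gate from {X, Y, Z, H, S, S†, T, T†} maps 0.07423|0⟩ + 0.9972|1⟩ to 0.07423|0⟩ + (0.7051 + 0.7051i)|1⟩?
T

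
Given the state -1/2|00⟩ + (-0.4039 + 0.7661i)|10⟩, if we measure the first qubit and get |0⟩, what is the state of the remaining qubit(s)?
-|0⟩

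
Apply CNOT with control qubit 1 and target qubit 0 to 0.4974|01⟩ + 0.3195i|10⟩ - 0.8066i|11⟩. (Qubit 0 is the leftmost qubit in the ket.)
-0.8066i|01⟩ + 0.3195i|10⟩ + 0.4974|11⟩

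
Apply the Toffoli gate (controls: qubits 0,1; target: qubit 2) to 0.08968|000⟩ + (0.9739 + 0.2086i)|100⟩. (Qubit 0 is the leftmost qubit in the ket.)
0.08968|000⟩ + (0.9739 + 0.2086i)|100⟩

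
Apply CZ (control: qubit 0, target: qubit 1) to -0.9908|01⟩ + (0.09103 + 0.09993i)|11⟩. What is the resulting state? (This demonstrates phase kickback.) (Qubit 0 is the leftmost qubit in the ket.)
-0.9908|01⟩ + (-0.09103 - 0.09993i)|11⟩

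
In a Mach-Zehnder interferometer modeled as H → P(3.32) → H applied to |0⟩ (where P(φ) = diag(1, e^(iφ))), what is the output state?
(0.007936 - 0.08873i)|0⟩ + (0.9921 + 0.08873i)|1⟩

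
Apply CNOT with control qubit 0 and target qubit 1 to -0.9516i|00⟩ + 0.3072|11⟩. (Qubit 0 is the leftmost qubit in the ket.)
-0.9516i|00⟩ + 0.3072|10⟩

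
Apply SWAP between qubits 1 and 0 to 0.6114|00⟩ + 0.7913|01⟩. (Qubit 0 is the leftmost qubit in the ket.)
0.6114|00⟩ + 0.7913|10⟩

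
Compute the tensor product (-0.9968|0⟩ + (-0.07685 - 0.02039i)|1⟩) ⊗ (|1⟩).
-0.9968|01⟩ + (-0.07685 - 0.02039i)|11⟩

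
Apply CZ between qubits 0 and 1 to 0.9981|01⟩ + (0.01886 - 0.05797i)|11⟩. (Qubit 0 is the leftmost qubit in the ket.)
0.9981|01⟩ + (-0.01886 + 0.05797i)|11⟩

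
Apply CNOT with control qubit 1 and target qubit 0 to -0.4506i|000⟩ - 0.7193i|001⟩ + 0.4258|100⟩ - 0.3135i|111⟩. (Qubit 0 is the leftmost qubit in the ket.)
-0.4506i|000⟩ - 0.7193i|001⟩ - 0.3135i|011⟩ + 0.4258|100⟩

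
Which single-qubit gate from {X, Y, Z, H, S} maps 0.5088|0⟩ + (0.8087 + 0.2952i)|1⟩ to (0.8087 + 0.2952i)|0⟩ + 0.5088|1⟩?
X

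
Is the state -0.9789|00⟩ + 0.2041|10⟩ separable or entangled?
Separable

Writing the state as a|00⟩ + b|01⟩ + c|10⟩ + d|11⟩, it is a product state iff ad − bc = 0.
Here (a, b, c, d) = (-0.9789, 0, 0.2041, 0): ad − bc = (-0.9789)(0) − (0)(0.2041) = 0, so the state is separable.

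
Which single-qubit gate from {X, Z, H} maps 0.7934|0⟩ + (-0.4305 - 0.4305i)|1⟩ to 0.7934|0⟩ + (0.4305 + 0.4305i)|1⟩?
Z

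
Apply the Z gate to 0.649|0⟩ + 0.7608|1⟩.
0.649|0⟩ - 0.7608|1⟩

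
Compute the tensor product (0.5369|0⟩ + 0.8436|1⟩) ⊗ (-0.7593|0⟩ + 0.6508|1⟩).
-0.4077|00⟩ + 0.3494|01⟩ - 0.6405|10⟩ + 0.549|11⟩

amp(|b₁b₂…⟩) = product of the factor amplitudes for bits b₁, b₂, …; only kets whose every factor amplitude is nonzero survive.
|00⟩: (0.5369)(-0.7593) = -0.4077
|01⟩: (0.5369)(0.6508) = 0.3494
|10⟩: (0.8436)(-0.7593) = -0.6405
|11⟩: (0.8436)(0.6508) = 0.549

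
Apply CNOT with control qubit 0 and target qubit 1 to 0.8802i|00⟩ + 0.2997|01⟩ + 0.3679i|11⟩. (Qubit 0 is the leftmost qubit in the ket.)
0.8802i|00⟩ + 0.2997|01⟩ + 0.3679i|10⟩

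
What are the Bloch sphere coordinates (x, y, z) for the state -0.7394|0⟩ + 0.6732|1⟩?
(-0.9955, 0, 0.09351)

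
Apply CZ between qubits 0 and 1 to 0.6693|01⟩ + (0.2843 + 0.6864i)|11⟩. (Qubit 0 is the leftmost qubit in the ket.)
0.6693|01⟩ + (-0.2843 - 0.6864i)|11⟩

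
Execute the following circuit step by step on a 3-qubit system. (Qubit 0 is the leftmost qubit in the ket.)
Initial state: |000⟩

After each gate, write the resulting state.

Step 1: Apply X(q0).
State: |100⟩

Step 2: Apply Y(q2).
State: i|101⟩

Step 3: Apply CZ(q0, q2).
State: -i|101⟩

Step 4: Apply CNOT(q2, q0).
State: -i|001⟩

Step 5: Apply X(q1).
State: -i|011⟩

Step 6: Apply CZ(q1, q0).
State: -i|011⟩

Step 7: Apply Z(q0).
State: -i|011⟩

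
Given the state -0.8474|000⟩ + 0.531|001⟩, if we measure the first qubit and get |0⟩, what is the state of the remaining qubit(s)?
-0.8474|00⟩ + 0.531|01⟩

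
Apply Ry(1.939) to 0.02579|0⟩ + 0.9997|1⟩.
-0.8098|0⟩ + 0.5868|1⟩

Ry(1.939) = [[cos(θ/2), −sin(θ/2)], [sin(θ/2), cos(θ/2)]]; θ = 1.939, cos(θ/2) ≈ 0.565712, sin(θ/2) ≈ 0.824603.
With a = amp(|0⟩) = 0.02579 and b = amp(|1⟩) = 0.9997:
new amp(|0⟩) = (0.565712)·a + (-0.824603)·b = -0.8098
new amp(|1⟩) = (0.824603)·a + (0.565712)·b = 0.5868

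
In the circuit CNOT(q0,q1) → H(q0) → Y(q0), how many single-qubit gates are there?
2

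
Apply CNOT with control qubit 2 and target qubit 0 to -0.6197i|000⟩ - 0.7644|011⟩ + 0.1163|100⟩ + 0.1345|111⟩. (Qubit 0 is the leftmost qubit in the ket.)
-0.6197i|000⟩ + 0.1345|011⟩ + 0.1163|100⟩ - 0.7644|111⟩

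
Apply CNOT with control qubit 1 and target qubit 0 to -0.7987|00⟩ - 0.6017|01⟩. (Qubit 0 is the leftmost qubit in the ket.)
-0.7987|00⟩ - 0.6017|11⟩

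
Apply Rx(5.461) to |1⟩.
-0.3996i|0⟩ - 0.9167|1⟩

Rx(5.461) = [[cos(θ/2), −i·sin(θ/2)], [−i·sin(θ/2), cos(θ/2)]]; θ = 5.461, cos(θ/2) ≈ -0.916685, sin(θ/2) ≈ 0.399611.
With a = amp(|0⟩) = 0 and b = amp(|1⟩) = 1:
new amp(|0⟩) = (-0.916685)·a + (-0.399611i)·b = -0.3996i
new amp(|1⟩) = (-0.399611i)·a + (-0.916685)·b = -0.9167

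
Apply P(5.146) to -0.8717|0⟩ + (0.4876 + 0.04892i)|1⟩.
-0.8717|0⟩ + (0.2493 - 0.4219i)|1⟩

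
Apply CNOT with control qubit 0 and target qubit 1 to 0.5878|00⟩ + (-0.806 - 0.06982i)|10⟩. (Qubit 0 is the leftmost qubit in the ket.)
0.5878|00⟩ + (-0.806 - 0.06982i)|11⟩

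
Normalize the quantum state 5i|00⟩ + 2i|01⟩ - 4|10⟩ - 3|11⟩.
0.6804i|00⟩ + 0.2722i|01⟩ - 0.5443|10⟩ - 1/√6|11⟩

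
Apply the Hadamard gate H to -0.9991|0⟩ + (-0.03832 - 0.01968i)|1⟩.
(-0.7336 - 0.01392i)|0⟩ + (-0.6794 + 0.01392i)|1⟩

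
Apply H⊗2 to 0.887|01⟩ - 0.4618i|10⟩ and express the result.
(0.4435 - 0.2309i)|00⟩ + (-0.4435 - 0.2309i)|01⟩ + (0.4435 + 0.2309i)|10⟩ + (-0.4435 + 0.2309i)|11⟩

H⊗2 gives amp(|y⟩) = (1/2) Σ_x (−1)^(x·y) amp(|x⟩), where x·y is the number of positions in which both x and y have a 1.
|00⟩: (0.887 - 0.4618i)/2 = (0.4435 - 0.2309i)
|01⟩: (-0.887 - 0.4618i)/2 = (-0.4435 - 0.2309i)
|10⟩: (0.887 + 0.4618i)/2 = (0.4435 + 0.2309i)
|11⟩: (-0.887 + 0.4618i)/2 = (-0.4435 + 0.2309i)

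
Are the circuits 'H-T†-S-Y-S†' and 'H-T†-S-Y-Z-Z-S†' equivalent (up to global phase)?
Yes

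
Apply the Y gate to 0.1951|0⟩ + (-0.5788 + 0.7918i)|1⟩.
(0.7918 + 0.5788i)|0⟩ + 0.1951i|1⟩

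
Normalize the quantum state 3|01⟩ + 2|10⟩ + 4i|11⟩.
0.5571|01⟩ + 0.3714|10⟩ + 0.7428i|11⟩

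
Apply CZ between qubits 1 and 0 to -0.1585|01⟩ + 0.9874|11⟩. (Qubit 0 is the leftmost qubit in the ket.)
-0.1585|01⟩ - 0.9874|11⟩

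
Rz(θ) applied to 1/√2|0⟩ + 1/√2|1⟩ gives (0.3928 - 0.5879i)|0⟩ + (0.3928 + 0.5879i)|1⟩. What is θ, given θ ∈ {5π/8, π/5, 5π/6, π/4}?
5π/8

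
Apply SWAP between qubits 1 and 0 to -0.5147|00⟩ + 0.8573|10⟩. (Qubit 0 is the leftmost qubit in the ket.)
-0.5147|00⟩ + 0.8573|01⟩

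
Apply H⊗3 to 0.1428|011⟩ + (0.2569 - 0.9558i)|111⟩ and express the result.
(0.1413 - 0.3379i)|000⟩ + (-0.1413 + 0.3379i)|001⟩ + (-0.1413 + 0.3379i)|010⟩ + (0.1413 - 0.3379i)|011⟩ + (-0.04034 + 0.3379i)|100⟩ + (0.04034 - 0.3379i)|101⟩ + (0.04034 - 0.3379i)|110⟩ + (-0.04034 + 0.3379i)|111⟩

H⊗3 gives amp(|y⟩) = (1/2√2) Σ_x (−1)^(x·y) amp(|x⟩), where x·y is the number of positions in which both x and y have a 1.
|000⟩: (0.1428 + (0.2569 - 0.9558i))/(2√2) = (0.1413 - 0.3379i)
|001⟩: (-0.1428 - (0.2569 - 0.9558i))/(2√2) = (-0.1413 + 0.3379i)
|010⟩: (-0.1428 - (0.2569 - 0.9558i))/(2√2) = (-0.1413 + 0.3379i)
|011⟩: (0.1428 + (0.2569 - 0.9558i))/(2√2) = (0.1413 - 0.3379i)
|100⟩: (0.1428 - (0.2569 - 0.9558i))/(2√2) = (-0.04034 + 0.3379i)
|101⟩: (-0.1428 + (0.2569 - 0.9558i))/(2√2) = (0.04034 - 0.3379i)
|110⟩: (-0.1428 + (0.2569 - 0.9558i))/(2√2) = (0.04034 - 0.3379i)
|111⟩: (0.1428 - (0.2569 - 0.9558i))/(2√2) = (-0.04034 + 0.3379i)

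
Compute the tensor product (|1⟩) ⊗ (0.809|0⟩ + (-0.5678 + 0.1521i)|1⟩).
0.809|10⟩ + (-0.5678 + 0.1521i)|11⟩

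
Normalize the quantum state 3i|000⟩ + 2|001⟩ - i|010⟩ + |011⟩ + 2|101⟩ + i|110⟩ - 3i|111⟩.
0.5571i|000⟩ + 0.3714|001⟩ - 0.1857i|010⟩ + 0.1857|011⟩ + 0.3714|101⟩ + 0.1857i|110⟩ - 0.5571i|111⟩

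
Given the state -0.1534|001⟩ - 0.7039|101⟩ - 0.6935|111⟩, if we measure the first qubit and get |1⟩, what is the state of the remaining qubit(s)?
-0.7123|01⟩ - 0.7018|11⟩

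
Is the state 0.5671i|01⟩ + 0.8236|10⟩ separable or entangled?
Entangled

Writing the state as a|00⟩ + b|01⟩ + c|10⟩ + d|11⟩, it is a product state iff ad − bc = 0.
Here (a, b, c, d) = (0, 0.5671i, 0.8236, 0): ad − bc = (0)(0) − (0.5671i)(0.8236) = -0.4671i ≠ 0, so the state is entangled.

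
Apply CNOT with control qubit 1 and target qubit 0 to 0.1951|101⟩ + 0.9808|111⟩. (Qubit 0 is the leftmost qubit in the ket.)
0.9808|011⟩ + 0.1951|101⟩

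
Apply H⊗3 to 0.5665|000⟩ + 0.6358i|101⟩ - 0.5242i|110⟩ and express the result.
(0.2003 + 0.03946i)|000⟩ + (0.2003 - 0.4101i)|001⟩ + (0.2003 + 0.4101i)|010⟩ + (0.2003 - 0.03946i)|011⟩ + (0.2003 - 0.03946i)|100⟩ + (0.2003 + 0.4101i)|101⟩ + (0.2003 - 0.4101i)|110⟩ + (0.2003 + 0.03946i)|111⟩

H⊗3 gives amp(|y⟩) = (1/2√2) Σ_x (−1)^(x·y) amp(|x⟩), where x·y is the number of positions in which both x and y have a 1.
|000⟩: (0.5665 + 0.6358i - 0.5242i)/(2√2) = (0.2003 + 0.03946i)
|001⟩: (0.5665 - 0.6358i - 0.5242i)/(2√2) = (0.2003 - 0.4101i)
|010⟩: (0.5665 + 0.6358i + 0.5242i)/(2√2) = (0.2003 + 0.4101i)
|011⟩: (0.5665 - 0.6358i + 0.5242i)/(2√2) = (0.2003 - 0.03946i)
|100⟩: (0.5665 - 0.6358i + 0.5242i)/(2√2) = (0.2003 - 0.03946i)
|101⟩: (0.5665 + 0.6358i + 0.5242i)/(2√2) = (0.2003 + 0.4101i)
|110⟩: (0.5665 - 0.6358i - 0.5242i)/(2√2) = (0.2003 - 0.4101i)
|111⟩: (0.5665 + 0.6358i - 0.5242i)/(2√2) = (0.2003 + 0.03946i)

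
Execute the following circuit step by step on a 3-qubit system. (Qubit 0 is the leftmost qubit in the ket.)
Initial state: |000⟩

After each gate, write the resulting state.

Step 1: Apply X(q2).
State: |001⟩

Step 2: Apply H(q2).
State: 1/√2|000⟩ - 1/√2|001⟩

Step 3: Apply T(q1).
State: 1/√2|000⟩ - 1/√2|001⟩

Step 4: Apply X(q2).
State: -1/√2|000⟩ + 1/√2|001⟩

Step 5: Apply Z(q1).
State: -1/√2|000⟩ + 1/√2|001⟩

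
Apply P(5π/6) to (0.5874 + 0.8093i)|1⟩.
(-0.9134 - 0.4072i)|1⟩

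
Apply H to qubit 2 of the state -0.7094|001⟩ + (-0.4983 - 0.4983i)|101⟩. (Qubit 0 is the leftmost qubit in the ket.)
-0.5016|000⟩ + 0.5016|001⟩ + (-0.3524 - 0.3524i)|100⟩ + (0.3524 + 0.3524i)|101⟩

H on qubit 2 mixes each pair of kets that differ only in qubit 2: amplitudes (a, b) of (|…0…⟩, |…1…⟩) become ((a + b)/√2, (a − b)/√2). Kets absent from the input have amplitude 0.
(|000⟩, |001⟩): (a, b) = (0, -0.7094) → (-0.5016, 0.5016)
(|100⟩, |101⟩): (a, b) = (0, (-0.4983 - 0.4983i)) → ((-0.3524 - 0.3524i), (0.3524 + 0.3524i))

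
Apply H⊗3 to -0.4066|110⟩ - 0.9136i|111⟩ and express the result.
(-0.1438 - 0.323i)|000⟩ + (-0.1438 + 0.323i)|001⟩ + (0.1438 + 0.323i)|010⟩ + (0.1438 - 0.323i)|011⟩ + (0.1438 + 0.323i)|100⟩ + (0.1438 - 0.323i)|101⟩ + (-0.1438 - 0.323i)|110⟩ + (-0.1438 + 0.323i)|111⟩

H⊗3 gives amp(|y⟩) = (1/2√2) Σ_x (−1)^(x·y) amp(|x⟩), where x·y is the number of positions in which both x and y have a 1.
|000⟩: (-0.4066 - 0.9136i)/(2√2) = (-0.1438 - 0.323i)
|001⟩: (-0.4066 + 0.9136i)/(2√2) = (-0.1438 + 0.323i)
|010⟩: (0.4066 + 0.9136i)/(2√2) = (0.1438 + 0.323i)
|011⟩: (0.4066 - 0.9136i)/(2√2) = (0.1438 - 0.323i)
|100⟩: (0.4066 + 0.9136i)/(2√2) = (0.1438 + 0.323i)
|101⟩: (0.4066 - 0.9136i)/(2√2) = (0.1438 - 0.323i)
|110⟩: (-0.4066 - 0.9136i)/(2√2) = (-0.1438 - 0.323i)
|111⟩: (-0.4066 + 0.9136i)/(2√2) = (-0.1438 + 0.323i)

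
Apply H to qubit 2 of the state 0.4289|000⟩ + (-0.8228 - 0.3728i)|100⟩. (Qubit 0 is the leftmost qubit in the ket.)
0.3033|000⟩ + 0.3033|001⟩ + (-0.5818 - 0.2636i)|100⟩ + (-0.5818 - 0.2636i)|101⟩

H on qubit 2 mixes each pair of kets that differ only in qubit 2: amplitudes (a, b) of (|…0…⟩, |…1…⟩) become ((a + b)/√2, (a − b)/√2). Kets absent from the input have amplitude 0.
(|000⟩, |001⟩): (a, b) = (0.4289, 0) → (0.3033, 0.3033)
(|100⟩, |101⟩): (a, b) = ((-0.8228 - 0.3728i), 0) → ((-0.5818 - 0.2636i), (-0.5818 - 0.2636i))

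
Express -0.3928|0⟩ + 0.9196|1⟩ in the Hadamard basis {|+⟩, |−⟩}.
0.3725|+⟩ - 0.928|−⟩

With |ψ⟩ = α|0⟩ + β|1⟩, the Hadamard-basis coefficients are ⟨+|ψ⟩ = (α + β)/√2 and ⟨−|ψ⟩ = (α − β)/√2.
Here α = -0.3928, β = 0.9196: (α + β)/√2 = 0.3725, (α − β)/√2 = -0.928.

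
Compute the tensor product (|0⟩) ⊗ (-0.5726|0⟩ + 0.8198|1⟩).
-0.5726|00⟩ + 0.8198|01⟩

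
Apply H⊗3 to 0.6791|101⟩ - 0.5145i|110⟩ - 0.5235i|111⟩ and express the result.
(0.2401 - 0.367i)|000⟩ + (-0.2401 + 0.003182i)|001⟩ + (0.2401 + 0.367i)|010⟩ + (-0.2401 - 0.003182i)|011⟩ + (-0.2401 + 0.367i)|100⟩ + (0.2401 - 0.003182i)|101⟩ + (-0.2401 - 0.367i)|110⟩ + (0.2401 + 0.003182i)|111⟩

H⊗3 gives amp(|y⟩) = (1/2√2) Σ_x (−1)^(x·y) amp(|x⟩), where x·y is the number of positions in which both x and y have a 1.
|000⟩: (0.6791 - 0.5145i - 0.5235i)/(2√2) = (0.2401 - 0.367i)
|001⟩: (-0.6791 - 0.5145i + 0.5235i)/(2√2) = (-0.2401 + 0.003182i)
|010⟩: (0.6791 + 0.5145i + 0.5235i)/(2√2) = (0.2401 + 0.367i)
|011⟩: (-0.6791 + 0.5145i - 0.5235i)/(2√2) = (-0.2401 - 0.003182i)
|100⟩: (-0.6791 + 0.5145i + 0.5235i)/(2√2) = (-0.2401 + 0.367i)
|101⟩: (0.6791 + 0.5145i - 0.5235i)/(2√2) = (0.2401 - 0.003182i)
|110⟩: (-0.6791 - 0.5145i - 0.5235i)/(2√2) = (-0.2401 - 0.367i)
|111⟩: (0.6791 - 0.5145i + 0.5235i)/(2√2) = (0.2401 + 0.003182i)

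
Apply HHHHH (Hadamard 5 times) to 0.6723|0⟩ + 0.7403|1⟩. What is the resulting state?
0.9989|0⟩ - 0.04808|1⟩

H² = I, so H^5 = H: a single Hadamard. With (a, b) = (0.6723, 0.7403), H gives ((a + b)/√2, (a − b)/√2) = (0.9989, -0.04808).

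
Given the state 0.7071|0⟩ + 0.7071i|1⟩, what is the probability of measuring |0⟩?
0.5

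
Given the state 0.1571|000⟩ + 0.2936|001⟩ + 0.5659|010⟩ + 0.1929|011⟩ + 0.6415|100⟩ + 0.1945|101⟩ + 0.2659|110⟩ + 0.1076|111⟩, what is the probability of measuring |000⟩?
0.02468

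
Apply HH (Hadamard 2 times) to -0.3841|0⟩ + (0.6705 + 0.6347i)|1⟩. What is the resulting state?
-0.3841|0⟩ + (0.6705 + 0.6347i)|1⟩

H² = I, so an even number of Hadamards cancels: H^2 = I and the state is unchanged.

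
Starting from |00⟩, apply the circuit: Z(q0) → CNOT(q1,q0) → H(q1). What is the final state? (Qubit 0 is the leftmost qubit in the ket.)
1/√2|00⟩ + 1/√2|01⟩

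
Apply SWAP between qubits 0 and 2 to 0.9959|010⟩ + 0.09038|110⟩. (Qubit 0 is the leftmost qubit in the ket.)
0.9959|010⟩ + 0.09038|011⟩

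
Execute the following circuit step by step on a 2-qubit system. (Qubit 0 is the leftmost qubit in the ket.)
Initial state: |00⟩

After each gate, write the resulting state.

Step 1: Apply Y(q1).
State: i|01⟩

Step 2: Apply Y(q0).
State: -|11⟩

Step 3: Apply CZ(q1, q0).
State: |11⟩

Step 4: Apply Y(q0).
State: -i|01⟩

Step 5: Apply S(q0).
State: -i|01⟩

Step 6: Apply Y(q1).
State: -|00⟩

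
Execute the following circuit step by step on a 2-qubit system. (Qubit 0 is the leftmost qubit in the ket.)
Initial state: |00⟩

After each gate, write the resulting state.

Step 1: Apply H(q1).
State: 1/√2|00⟩ + 1/√2|01⟩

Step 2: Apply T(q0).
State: 1/√2|00⟩ + 1/√2|01⟩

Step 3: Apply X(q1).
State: 1/√2|00⟩ + 1/√2|01⟩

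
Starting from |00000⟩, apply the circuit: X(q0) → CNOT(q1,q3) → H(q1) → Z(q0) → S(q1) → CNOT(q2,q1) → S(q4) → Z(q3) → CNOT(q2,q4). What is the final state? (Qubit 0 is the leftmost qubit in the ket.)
-1/√2|10000⟩ - (1/√2)i|11000⟩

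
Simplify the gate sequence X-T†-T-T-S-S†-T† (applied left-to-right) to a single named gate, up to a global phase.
X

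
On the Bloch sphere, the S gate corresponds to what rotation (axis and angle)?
Rotation by π/2 around the z-axis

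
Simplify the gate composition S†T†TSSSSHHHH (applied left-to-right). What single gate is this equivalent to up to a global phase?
S†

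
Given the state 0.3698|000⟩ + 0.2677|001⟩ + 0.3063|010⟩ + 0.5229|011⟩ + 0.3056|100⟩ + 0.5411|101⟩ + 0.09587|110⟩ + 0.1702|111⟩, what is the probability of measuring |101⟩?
0.2928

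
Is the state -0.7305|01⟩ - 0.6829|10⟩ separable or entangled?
Entangled

Writing the state as a|00⟩ + b|01⟩ + c|10⟩ + d|11⟩, it is a product state iff ad − bc = 0.
Here (a, b, c, d) = (0, -0.7305, -0.6829, 0): ad − bc = (0)(0) − (-0.7305)(-0.6829) = -0.4989 ≠ 0, so the state is entangled.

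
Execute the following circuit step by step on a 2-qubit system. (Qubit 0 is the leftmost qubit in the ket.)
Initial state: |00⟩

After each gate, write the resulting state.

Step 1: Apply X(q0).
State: |10⟩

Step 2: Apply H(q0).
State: 1/√2|00⟩ - 1/√2|10⟩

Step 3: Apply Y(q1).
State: (1/√2)i|01⟩ - (1/√2)i|11⟩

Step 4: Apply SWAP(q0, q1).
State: (1/√2)i|10⟩ - (1/√2)i|11⟩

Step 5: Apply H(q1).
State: i|11⟩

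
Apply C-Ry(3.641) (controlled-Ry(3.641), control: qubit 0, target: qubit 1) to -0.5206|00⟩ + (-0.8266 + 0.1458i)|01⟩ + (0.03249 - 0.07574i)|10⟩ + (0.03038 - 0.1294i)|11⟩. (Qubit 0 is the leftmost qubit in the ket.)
-0.5206|00⟩ + (-0.8266 + 0.1458i)|01⟩ + (-0.03747 + 0.1441i)|10⟩ + (0.02397 - 0.04141i)|11⟩

C-Ry(3.641) leaves the control-|0⟩ kets |00⟩, |01⟩ unchanged and applies Ry(3.641) to qubit 1 on the control-|1⟩ pair (|10⟩, |11⟩).
Ry(3.641) = [[cos(θ/2), −sin(θ/2)], [sin(θ/2), cos(θ/2)]]; θ = 3.641, cos(θ/2) ≈ -0.247117, sin(θ/2) ≈ 0.968986.
With a = amp(|10⟩) = (0.03249 - 0.07574i) and b = amp(|11⟩) = (0.03038 - 0.1294i):
new amp(|10⟩) = (-0.247117)·a + (-0.968986)·b = (-0.03747 + 0.1441i)
new amp(|11⟩) = (0.968986)·a + (-0.247117)·b = (0.02397 - 0.04141i)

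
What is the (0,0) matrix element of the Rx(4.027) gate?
-0.4284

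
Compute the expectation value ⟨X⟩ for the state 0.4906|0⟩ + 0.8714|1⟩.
0.855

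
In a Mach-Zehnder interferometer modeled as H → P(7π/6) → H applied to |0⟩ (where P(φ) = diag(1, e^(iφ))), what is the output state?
(0.06699 - 0.25i)|0⟩ + (0.933 + 0.25i)|1⟩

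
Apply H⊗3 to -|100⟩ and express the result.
-1/√8|000⟩ - 1/√8|001⟩ - 1/√8|010⟩ - 1/√8|011⟩ + 1/√8|100⟩ + 1/√8|101⟩ + 1/√8|110⟩ + 1/√8|111⟩

H⊗3 gives amp(|y⟩) = (1/2√2) Σ_x (−1)^(x·y) amp(|x⟩), where x·y is the number of positions in which both x and y have a 1.
|000⟩: (-1)/(2√2) = -1/√8
|001⟩: (-1)/(2√2) = -1/√8
|010⟩: (-1)/(2√2) = -1/√8
|011⟩: (-1)/(2√2) = -1/√8
|100⟩: (1)/(2√2) = 1/√8
|101⟩: (1)/(2√2) = 1/√8
|110⟩: (1)/(2√2) = 1/√8
|111⟩: (1)/(2√2) = 1/√8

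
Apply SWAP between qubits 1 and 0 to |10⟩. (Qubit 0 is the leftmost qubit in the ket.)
|01⟩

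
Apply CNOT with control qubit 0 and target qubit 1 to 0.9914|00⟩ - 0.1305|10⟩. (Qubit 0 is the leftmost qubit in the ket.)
0.9914|00⟩ - 0.1305|11⟩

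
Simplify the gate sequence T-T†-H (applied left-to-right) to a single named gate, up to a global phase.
H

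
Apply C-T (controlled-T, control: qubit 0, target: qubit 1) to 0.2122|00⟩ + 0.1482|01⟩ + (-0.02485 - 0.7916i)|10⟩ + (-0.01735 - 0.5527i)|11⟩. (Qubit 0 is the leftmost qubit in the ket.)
0.2122|00⟩ + 0.1482|01⟩ + (-0.02485 - 0.7916i)|10⟩ + (0.3785 - 0.4031i)|11⟩

C-T leaves the control-|0⟩ kets |00⟩, |01⟩ unchanged and applies T to qubit 1 on the control-|1⟩ pair (|10⟩, |11⟩).
T = [[1, 0], [0, (1/√2 + (1/√2)i)]].
With a = amp(|10⟩) = (-0.02485 - 0.7916i) and b = amp(|11⟩) = (-0.01735 - 0.5527i):
new amp(|10⟩) = (1)·a = (-0.02485 - 0.7916i)
new amp(|11⟩) = (1/√2 + (1/√2)i)·b = (0.3785 - 0.4031i)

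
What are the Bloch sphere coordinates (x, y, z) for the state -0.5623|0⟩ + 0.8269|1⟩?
(-0.9299, 0, -0.3676)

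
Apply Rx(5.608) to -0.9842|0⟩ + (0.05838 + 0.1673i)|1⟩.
(0.9841 - 0.01934i)|0⟩ + (-0.05508 + 0.1681i)|1⟩

Rx(5.608) = [[cos(θ/2), −i·sin(θ/2)], [−i·sin(θ/2), cos(θ/2)]]; θ = 5.608, cos(θ/2) ≈ -0.943555, sin(θ/2) ≈ 0.331217.
With a = amp(|0⟩) = -0.9842 and b = amp(|1⟩) = (0.05838 + 0.1673i):
new amp(|0⟩) = (-0.943555)·a + (-0.331217i)·b = (0.9841 - 0.01934i)
new amp(|1⟩) = (-0.331217i)·a + (-0.943555)·b = (-0.05508 + 0.1681i)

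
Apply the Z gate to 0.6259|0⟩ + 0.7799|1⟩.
0.6259|0⟩ - 0.7799|1⟩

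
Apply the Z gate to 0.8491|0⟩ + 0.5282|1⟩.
0.8491|0⟩ - 0.5282|1⟩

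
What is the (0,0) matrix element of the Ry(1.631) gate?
0.6855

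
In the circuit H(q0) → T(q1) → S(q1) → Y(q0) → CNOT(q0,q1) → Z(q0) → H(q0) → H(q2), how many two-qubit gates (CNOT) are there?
1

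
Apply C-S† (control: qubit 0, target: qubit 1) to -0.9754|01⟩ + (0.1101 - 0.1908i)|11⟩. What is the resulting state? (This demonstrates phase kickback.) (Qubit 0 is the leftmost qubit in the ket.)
-0.9754|01⟩ + (-0.1908 - 0.1101i)|11⟩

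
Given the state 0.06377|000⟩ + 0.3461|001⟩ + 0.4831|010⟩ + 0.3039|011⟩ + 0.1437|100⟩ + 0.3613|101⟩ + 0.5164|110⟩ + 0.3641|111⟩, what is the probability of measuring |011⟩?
0.09236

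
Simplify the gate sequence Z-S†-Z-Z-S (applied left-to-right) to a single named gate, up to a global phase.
Z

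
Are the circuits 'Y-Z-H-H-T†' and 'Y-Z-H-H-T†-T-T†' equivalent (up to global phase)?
Yes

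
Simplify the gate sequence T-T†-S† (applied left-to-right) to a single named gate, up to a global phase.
S†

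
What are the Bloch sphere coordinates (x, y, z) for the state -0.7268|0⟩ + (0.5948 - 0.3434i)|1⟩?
(-0.8646, 0.4992, 0.05653)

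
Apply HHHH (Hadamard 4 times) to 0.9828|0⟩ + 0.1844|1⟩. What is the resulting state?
0.9828|0⟩ + 0.1844|1⟩

H² = I, so an even number of Hadamards cancels: H^4 = I and the state is unchanged.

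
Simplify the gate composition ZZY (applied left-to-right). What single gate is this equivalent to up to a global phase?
Y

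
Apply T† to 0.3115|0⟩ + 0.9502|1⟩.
0.3115|0⟩ + (0.6719 - 0.6719i)|1⟩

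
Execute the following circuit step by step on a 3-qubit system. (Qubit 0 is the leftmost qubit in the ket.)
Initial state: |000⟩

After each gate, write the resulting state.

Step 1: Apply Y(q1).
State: i|010⟩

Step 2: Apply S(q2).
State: i|010⟩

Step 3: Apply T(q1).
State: (-1/√2 + (1/√2)i)|010⟩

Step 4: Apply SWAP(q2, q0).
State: (-1/√2 + (1/√2)i)|010⟩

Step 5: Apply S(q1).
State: (-1/√2 - (1/√2)i)|010⟩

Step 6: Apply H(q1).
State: (-1/2 - (1/2)i)|000⟩ + (1/2 + (1/2)i)|010⟩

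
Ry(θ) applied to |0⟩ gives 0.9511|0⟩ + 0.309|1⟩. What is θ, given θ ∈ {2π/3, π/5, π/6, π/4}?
π/5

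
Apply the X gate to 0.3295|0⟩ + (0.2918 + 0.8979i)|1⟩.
(0.2918 + 0.8979i)|0⟩ + 0.3295|1⟩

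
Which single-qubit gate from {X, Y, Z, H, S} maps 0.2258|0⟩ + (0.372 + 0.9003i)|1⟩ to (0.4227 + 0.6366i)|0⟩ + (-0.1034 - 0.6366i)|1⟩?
H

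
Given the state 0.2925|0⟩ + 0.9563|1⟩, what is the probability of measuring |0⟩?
0.08556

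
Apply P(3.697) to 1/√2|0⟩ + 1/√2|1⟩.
1/√2|0⟩ + (-0.6008 - 0.3728i)|1⟩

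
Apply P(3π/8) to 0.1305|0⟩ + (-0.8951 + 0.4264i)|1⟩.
0.1305|0⟩ + (-0.7365 - 0.6638i)|1⟩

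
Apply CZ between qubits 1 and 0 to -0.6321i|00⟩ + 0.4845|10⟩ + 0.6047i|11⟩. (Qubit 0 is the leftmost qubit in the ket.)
-0.6321i|00⟩ + 0.4845|10⟩ - 0.6047i|11⟩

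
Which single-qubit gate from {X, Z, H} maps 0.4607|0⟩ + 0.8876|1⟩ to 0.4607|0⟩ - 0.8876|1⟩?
Z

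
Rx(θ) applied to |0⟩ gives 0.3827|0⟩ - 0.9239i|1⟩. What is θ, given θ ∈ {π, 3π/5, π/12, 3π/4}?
3π/4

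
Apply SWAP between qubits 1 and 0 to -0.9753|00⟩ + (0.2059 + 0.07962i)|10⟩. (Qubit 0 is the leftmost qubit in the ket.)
-0.9753|00⟩ + (0.2059 + 0.07962i)|01⟩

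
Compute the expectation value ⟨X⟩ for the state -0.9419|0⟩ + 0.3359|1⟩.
-0.6328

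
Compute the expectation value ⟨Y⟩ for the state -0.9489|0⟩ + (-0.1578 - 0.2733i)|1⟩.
0.5187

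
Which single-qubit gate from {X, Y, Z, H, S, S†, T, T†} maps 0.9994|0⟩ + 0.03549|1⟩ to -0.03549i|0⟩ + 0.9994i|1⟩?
Y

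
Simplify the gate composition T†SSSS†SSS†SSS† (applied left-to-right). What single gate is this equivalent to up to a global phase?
T†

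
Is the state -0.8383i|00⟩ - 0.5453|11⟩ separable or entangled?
Entangled

Writing the state as a|00⟩ + b|01⟩ + c|10⟩ + d|11⟩, it is a product state iff ad − bc = 0.
Here (a, b, c, d) = (-0.8383i, 0, 0, -0.5453): ad − bc = (-0.8383i)(-0.5453) − (0)(0) = 0.4571i ≠ 0, so the state is entangled.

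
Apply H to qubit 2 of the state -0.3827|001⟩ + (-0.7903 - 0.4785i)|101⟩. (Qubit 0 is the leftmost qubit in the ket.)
-0.2706|000⟩ + 0.2706|001⟩ + (-0.5588 - 0.3384i)|100⟩ + (0.5588 + 0.3384i)|101⟩

H on qubit 2 mixes each pair of kets that differ only in qubit 2: amplitudes (a, b) of (|…0…⟩, |…1…⟩) become ((a + b)/√2, (a − b)/√2). Kets absent from the input have amplitude 0.
(|000⟩, |001⟩): (a, b) = (0, -0.3827) → (-0.2706, 0.2706)
(|100⟩, |101⟩): (a, b) = (0, (-0.7903 - 0.4785i)) → ((-0.5588 - 0.3384i), (0.5588 + 0.3384i))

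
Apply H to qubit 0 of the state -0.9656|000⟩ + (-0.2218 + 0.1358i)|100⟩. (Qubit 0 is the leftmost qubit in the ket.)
(-0.8396 + 0.09603i)|000⟩ + (-0.5259 - 0.09603i)|100⟩

H on qubit 0 mixes each pair of kets that differ only in qubit 0: amplitudes (a, b) of (|…0…⟩, |…1…⟩) become ((a + b)/√2, (a − b)/√2). Kets absent from the input have amplitude 0.
(|000⟩, |100⟩): (a, b) = (-0.9656, (-0.2218 + 0.1358i)) → ((-0.8396 + 0.09603i), (-0.5259 - 0.09603i))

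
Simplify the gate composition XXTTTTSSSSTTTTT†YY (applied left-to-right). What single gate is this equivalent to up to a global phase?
T†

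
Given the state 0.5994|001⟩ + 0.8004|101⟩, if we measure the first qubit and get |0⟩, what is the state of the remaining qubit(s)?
|01⟩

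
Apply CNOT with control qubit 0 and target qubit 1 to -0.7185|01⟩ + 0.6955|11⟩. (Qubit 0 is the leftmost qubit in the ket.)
-0.7185|01⟩ + 0.6955|10⟩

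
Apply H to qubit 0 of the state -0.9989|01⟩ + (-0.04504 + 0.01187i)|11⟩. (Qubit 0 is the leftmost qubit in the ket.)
(-0.7382 + 0.008393i)|01⟩ + (-0.6745 - 0.008393i)|11⟩

H on qubit 0 mixes each pair of kets that differ only in qubit 0: amplitudes (a, b) of (|…0…⟩, |…1…⟩) become ((a + b)/√2, (a − b)/√2). Kets absent from the input have amplitude 0.
(|01⟩, |11⟩): (a, b) = (-0.9989, (-0.04504 + 0.01187i)) → ((-0.7382 + 0.008393i), (-0.6745 - 0.008393i))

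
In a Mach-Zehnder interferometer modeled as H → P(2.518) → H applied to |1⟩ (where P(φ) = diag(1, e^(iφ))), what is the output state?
(0.9059 - 0.292i)|0⟩ + (0.09411 + 0.292i)|1⟩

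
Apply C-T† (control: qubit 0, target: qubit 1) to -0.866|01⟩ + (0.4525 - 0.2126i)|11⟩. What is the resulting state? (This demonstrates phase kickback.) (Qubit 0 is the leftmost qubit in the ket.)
-0.866|01⟩ + (0.1696 - 0.4703i)|11⟩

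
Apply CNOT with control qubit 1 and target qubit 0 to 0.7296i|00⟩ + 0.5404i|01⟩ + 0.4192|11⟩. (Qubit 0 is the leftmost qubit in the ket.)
0.7296i|00⟩ + 0.4192|01⟩ + 0.5404i|11⟩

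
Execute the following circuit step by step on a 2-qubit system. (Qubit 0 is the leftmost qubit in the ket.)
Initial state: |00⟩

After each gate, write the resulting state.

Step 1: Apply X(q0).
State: |10⟩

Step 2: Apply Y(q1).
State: i|11⟩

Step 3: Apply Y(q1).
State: |10⟩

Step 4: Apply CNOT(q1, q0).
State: |10⟩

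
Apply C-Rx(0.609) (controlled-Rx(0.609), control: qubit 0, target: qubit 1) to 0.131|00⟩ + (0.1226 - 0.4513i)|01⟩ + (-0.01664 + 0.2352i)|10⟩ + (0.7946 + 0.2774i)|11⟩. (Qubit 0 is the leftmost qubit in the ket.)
0.131|00⟩ + (0.1226 - 0.4513i)|01⟩ + (0.06729 - 0.01385i)|10⟩ + (0.8286 + 0.2696i)|11⟩

C-Rx(0.609) leaves the control-|0⟩ kets |00⟩, |01⟩ unchanged and applies Rx(0.609) to qubit 1 on the control-|1⟩ pair (|10⟩, |11⟩).
Rx(0.609) = [[cos(θ/2), −i·sin(θ/2)], [−i·sin(θ/2), cos(θ/2)]]; θ = 0.609, cos(θ/2) ≈ 0.953997, sin(θ/2) ≈ 0.299816.
With a = amp(|10⟩) = (-0.01664 + 0.2352i) and b = amp(|11⟩) = (0.7946 + 0.2774i):
new amp(|10⟩) = (0.953997)·a + (-0.299816i)·b = (0.06729 - 0.01385i)
new amp(|11⟩) = (-0.299816i)·a + (0.953997)·b = (0.8286 + 0.2696i)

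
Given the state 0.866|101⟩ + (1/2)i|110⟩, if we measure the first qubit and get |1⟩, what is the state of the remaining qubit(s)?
0.866|01⟩ + 0.5i|10⟩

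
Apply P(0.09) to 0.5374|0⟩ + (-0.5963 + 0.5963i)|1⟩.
0.5374|0⟩ + (-0.6475 + 0.5403i)|1⟩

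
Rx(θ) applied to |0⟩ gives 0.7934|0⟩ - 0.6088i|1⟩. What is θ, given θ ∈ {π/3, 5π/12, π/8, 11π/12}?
5π/12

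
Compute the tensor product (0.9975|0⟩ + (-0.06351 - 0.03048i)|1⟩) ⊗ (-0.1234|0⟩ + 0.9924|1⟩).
-0.1231|00⟩ + 0.9899|01⟩ + (0.007837 + 0.003761i)|10⟩ + (-0.06303 - 0.03025i)|11⟩

amp(|b₁b₂…⟩) = product of the factor amplitudes for bits b₁, b₂, …; only kets whose every factor amplitude is nonzero survive.
|00⟩: (0.9975)(-0.1234) = -0.1231
|01⟩: (0.9975)(0.9924) = 0.9899
|10⟩: (-0.06351 - 0.03048i)(-0.1234) = (0.007837 + 0.003761i)
|11⟩: (-0.06351 - 0.03048i)(0.9924) = (-0.06303 - 0.03025i)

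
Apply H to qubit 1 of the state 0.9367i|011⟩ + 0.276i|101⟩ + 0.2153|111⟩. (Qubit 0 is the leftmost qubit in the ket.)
0.6623i|001⟩ - 0.6623i|011⟩ + (0.1522 + 0.1952i)|101⟩ + (-0.1522 + 0.1952i)|111⟩

H on qubit 1 mixes each pair of kets that differ only in qubit 1: amplitudes (a, b) of (|…0…⟩, |…1…⟩) become ((a + b)/√2, (a − b)/√2). Kets absent from the input have amplitude 0.
(|001⟩, |011⟩): (a, b) = (0, 0.9367i) → (0.6623i, -0.6623i)
(|101⟩, |111⟩): (a, b) = (0.276i, 0.2153) → ((0.1522 + 0.1952i), (-0.1522 + 0.1952i))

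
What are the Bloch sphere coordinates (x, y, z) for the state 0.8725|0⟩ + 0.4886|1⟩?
(0.8526, 0, 0.5225)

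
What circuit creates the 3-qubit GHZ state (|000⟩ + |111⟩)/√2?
H(q0) → CNOT(q0,q1) → CNOT(q0,q2)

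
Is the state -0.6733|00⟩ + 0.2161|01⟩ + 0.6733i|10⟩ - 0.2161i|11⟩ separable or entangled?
Separable

Writing the state as a|00⟩ + b|01⟩ + c|10⟩ + d|11⟩, it is a product state iff ad − bc = 0.
Here (a, b, c, d) = (-0.6733, 0.2161, 0.6733i, -0.2161i): ad − bc = (-0.6733)(-0.2161i) − (0.2161)(0.6733i) = 0, so the state is separable.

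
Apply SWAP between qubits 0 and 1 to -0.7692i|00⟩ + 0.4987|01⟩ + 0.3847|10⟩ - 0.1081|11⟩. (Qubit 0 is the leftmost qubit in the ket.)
-0.7692i|00⟩ + 0.3847|01⟩ + 0.4987|10⟩ - 0.1081|11⟩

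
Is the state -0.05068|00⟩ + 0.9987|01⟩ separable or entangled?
Separable

Writing the state as a|00⟩ + b|01⟩ + c|10⟩ + d|11⟩, it is a product state iff ad − bc = 0.
Here (a, b, c, d) = (-0.05068, 0.9987, 0, 0): ad − bc = (-0.05068)(0) − (0.9987)(0) = 0, so the state is separable.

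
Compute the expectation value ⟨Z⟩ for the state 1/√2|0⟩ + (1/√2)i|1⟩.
0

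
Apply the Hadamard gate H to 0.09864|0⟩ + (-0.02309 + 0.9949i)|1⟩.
(0.05342 + 0.7035i)|0⟩ + (0.08608 - 0.7035i)|1⟩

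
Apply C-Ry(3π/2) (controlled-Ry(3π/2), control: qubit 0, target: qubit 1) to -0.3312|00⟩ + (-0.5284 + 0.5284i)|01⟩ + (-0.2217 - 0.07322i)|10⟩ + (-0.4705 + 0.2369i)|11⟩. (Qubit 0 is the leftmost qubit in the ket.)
-0.3312|00⟩ + (-0.5284 + 0.5284i)|01⟩ + (0.4895 - 0.1157i)|10⟩ + (0.1759 - 0.2193i)|11⟩

C-Ry(3π/2) leaves the control-|0⟩ kets |00⟩, |01⟩ unchanged and applies Ry(3π/2) to qubit 1 on the control-|1⟩ pair (|10⟩, |11⟩).
Ry(3π/2) = [[cos(θ/2), −sin(θ/2)], [sin(θ/2), cos(θ/2)]]; θ = 3π/2, cos(θ/2) ≈ -0.707107, sin(θ/2) ≈ 0.707107.
With a = amp(|10⟩) = (-0.2217 - 0.07322i) and b = amp(|11⟩) = (-0.4705 + 0.2369i):
new amp(|10⟩) = (-0.707107)·a + (-0.707107)·b = (0.4895 - 0.1157i)
new amp(|11⟩) = (0.707107)·a + (-0.707107)·b = (0.1759 - 0.2193i)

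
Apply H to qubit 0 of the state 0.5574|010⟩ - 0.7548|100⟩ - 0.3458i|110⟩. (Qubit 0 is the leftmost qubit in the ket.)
-0.5337|000⟩ + (0.3941 - 0.2445i)|010⟩ + 0.5337|100⟩ + (0.3941 + 0.2445i)|110⟩

H on qubit 0 mixes each pair of kets that differ only in qubit 0: amplitudes (a, b) of (|…0…⟩, |…1…⟩) become ((a + b)/√2, (a − b)/√2). Kets absent from the input have amplitude 0.
(|000⟩, |100⟩): (a, b) = (0, -0.7548) → (-0.5337, 0.5337)
(|010⟩, |110⟩): (a, b) = (0.5574, -0.3458i) → ((0.3941 - 0.2445i), (0.3941 + 0.2445i))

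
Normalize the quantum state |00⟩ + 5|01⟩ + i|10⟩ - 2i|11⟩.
0.1796|00⟩ + 0.898|01⟩ + 0.1796i|10⟩ - 0.3592i|11⟩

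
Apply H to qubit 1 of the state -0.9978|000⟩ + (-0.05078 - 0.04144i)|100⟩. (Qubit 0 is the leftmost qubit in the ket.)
-0.7056|000⟩ - 0.7056|010⟩ + (-0.03591 - 0.0293i)|100⟩ + (-0.03591 - 0.0293i)|110⟩

H on qubit 1 mixes each pair of kets that differ only in qubit 1: amplitudes (a, b) of (|…0…⟩, |…1…⟩) become ((a + b)/√2, (a − b)/√2). Kets absent from the input have amplitude 0.
(|000⟩, |010⟩): (a, b) = (-0.9978, 0) → (-0.7056, -0.7056)
(|100⟩, |110⟩): (a, b) = ((-0.05078 - 0.04144i), 0) → ((-0.03591 - 0.0293i), (-0.03591 - 0.0293i))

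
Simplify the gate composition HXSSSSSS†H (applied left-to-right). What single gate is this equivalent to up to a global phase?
Z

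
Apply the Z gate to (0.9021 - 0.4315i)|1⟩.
(-0.9021 + 0.4315i)|1⟩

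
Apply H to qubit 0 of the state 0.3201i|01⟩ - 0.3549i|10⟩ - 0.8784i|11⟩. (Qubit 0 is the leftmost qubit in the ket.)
-0.251i|00⟩ - 0.3948i|01⟩ + 0.251i|10⟩ + 0.8475i|11⟩

H on qubit 0 mixes each pair of kets that differ only in qubit 0: amplitudes (a, b) of (|…0…⟩, |…1…⟩) become ((a + b)/√2, (a − b)/√2). Kets absent from the input have amplitude 0.
(|00⟩, |10⟩): (a, b) = (0, -0.3549i) → (-0.251i, 0.251i)
(|01⟩, |11⟩): (a, b) = (0.3201i, -0.8784i) → (-0.3948i, 0.8475i)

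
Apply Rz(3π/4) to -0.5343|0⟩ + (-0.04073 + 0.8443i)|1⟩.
(-0.2045 + 0.4936i)|0⟩ + (-0.7956 + 0.2855i)|1⟩

Rz(3π/4) = [[e^(−iθ/2), 0], [0, e^(iθ/2)]] with e^(±iθ/2) = cos(θ/2) ± i·sin(θ/2); θ = 3π/4, cos(θ/2) ≈ 0.382683, sin(θ/2) ≈ 0.92388.
With a = amp(|0⟩) = -0.5343 and b = amp(|1⟩) = (-0.04073 + 0.8443i):
new amp(|0⟩) = (0.382683 - 0.92388i)·a = (-0.2045 + 0.4936i)
new amp(|1⟩) = (0.382683 + 0.92388i)·b = (-0.7956 + 0.2855i)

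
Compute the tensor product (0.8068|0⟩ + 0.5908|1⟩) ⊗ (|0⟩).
0.8068|00⟩ + 0.5908|10⟩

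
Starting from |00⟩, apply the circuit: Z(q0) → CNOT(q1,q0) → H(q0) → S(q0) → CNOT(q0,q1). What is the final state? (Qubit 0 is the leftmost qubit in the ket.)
1/√2|00⟩ + (1/√2)i|11⟩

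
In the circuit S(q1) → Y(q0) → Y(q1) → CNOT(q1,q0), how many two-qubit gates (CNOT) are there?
1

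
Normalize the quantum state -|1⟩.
-|1⟩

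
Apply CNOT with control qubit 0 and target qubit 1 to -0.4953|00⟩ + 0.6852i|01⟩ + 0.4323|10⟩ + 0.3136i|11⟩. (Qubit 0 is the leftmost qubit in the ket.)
-0.4953|00⟩ + 0.6852i|01⟩ + 0.3136i|10⟩ + 0.4323|11⟩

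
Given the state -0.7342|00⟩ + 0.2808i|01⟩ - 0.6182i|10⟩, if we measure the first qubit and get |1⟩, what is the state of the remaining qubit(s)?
-i|0⟩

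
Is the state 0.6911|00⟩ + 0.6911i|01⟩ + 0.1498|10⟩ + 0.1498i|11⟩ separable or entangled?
Separable

Writing the state as a|00⟩ + b|01⟩ + c|10⟩ + d|11⟩, it is a product state iff ad − bc = 0.
Here (a, b, c, d) = (0.6911, 0.6911i, 0.1498, 0.1498i): ad − bc = (0.6911)(0.1498i) − (0.6911i)(0.1498) = 0, so the state is separable.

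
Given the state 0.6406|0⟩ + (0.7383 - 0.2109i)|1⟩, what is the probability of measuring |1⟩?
0.5896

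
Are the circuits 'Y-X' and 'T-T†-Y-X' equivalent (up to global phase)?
Yes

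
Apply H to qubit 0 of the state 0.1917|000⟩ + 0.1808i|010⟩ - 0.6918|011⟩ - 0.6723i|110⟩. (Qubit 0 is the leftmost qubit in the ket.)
0.1356|000⟩ - 0.3475i|010⟩ - 0.4892|011⟩ + 0.1356|100⟩ + 0.6032i|110⟩ - 0.4892|111⟩

H on qubit 0 mixes each pair of kets that differ only in qubit 0: amplitudes (a, b) of (|…0…⟩, |…1…⟩) become ((a + b)/√2, (a − b)/√2). Kets absent from the input have amplitude 0.
(|000⟩, |100⟩): (a, b) = (0.1917, 0) → (0.1356, 0.1356)
(|010⟩, |110⟩): (a, b) = (0.1808i, -0.6723i) → (-0.3475i, 0.6032i)
(|011⟩, |111⟩): (a, b) = (-0.6918, 0) → (-0.4892, -0.4892)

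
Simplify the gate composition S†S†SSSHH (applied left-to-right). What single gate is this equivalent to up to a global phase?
S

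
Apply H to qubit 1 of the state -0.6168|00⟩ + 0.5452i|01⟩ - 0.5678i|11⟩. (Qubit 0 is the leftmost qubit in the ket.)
(-0.4361 + 0.3855i)|00⟩ + (-0.4361 - 0.3855i)|01⟩ - 0.4015i|10⟩ + 0.4015i|11⟩

H on qubit 1 mixes each pair of kets that differ only in qubit 1: amplitudes (a, b) of (|…0…⟩, |…1…⟩) become ((a + b)/√2, (a − b)/√2). Kets absent from the input have amplitude 0.
(|00⟩, |01⟩): (a, b) = (-0.6168, 0.5452i) → ((-0.4361 + 0.3855i), (-0.4361 - 0.3855i))
(|10⟩, |11⟩): (a, b) = (0, -0.5678i) → (-0.4015i, 0.4015i)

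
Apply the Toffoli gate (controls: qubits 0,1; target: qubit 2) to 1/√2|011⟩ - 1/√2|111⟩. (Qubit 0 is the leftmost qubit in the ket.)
1/√2|011⟩ - 1/√2|110⟩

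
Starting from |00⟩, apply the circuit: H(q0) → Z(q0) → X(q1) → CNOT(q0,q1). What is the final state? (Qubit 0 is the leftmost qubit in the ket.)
1/√2|01⟩ - 1/√2|10⟩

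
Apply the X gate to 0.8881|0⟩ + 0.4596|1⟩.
0.4596|0⟩ + 0.8881|1⟩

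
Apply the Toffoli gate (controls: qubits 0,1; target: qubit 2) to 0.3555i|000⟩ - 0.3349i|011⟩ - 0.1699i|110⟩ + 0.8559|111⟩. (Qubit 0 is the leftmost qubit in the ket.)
0.3555i|000⟩ - 0.3349i|011⟩ + 0.8559|110⟩ - 0.1699i|111⟩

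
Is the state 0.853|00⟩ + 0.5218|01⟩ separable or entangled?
Separable

Writing the state as a|00⟩ + b|01⟩ + c|10⟩ + d|11⟩, it is a product state iff ad − bc = 0.
Here (a, b, c, d) = (0.853, 0.5218, 0, 0): ad − bc = (0.853)(0) − (0.5218)(0) = 0, so the state is separable.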